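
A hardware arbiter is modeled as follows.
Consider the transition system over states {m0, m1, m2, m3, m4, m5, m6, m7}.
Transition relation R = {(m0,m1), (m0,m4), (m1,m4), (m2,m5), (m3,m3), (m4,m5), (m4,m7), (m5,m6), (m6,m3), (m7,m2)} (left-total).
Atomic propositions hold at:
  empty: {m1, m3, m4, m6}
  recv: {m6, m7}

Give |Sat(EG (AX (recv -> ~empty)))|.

Sat(~empty) = {m0, m2, m5, m7}
Sat(recv -> ~empty) = {m0, m1, m2, m3, m4, m5, m7}
Sat(AX (recv -> ~empty)) = {s : every successor in {m0, m1, m2, m3, m4, m5, m7}} = {m0, m1, m2, m3, m4, m6, m7}
EG (AX (recv -> ~empty)): greatest fixpoint, start Z0 = {m0, m1, m2, m3, m4, m6, m7}, keep only states in Sat with some successor in Z. Z1 = {m0, m1, m3, m4, m6, m7}; Z2 = {m0, m1, m3, m4, m6}; Z3 = {m0, m1, m3, m6}; Z4 = {m0, m3, m6}; Z5 = {m3, m6}; fixed.
Sat(EG (AX (recv -> ~empty))) = {m3, m6}
|Sat(EG (AX (recv -> ~empty)))| = |{m3, m6}| = 2.

2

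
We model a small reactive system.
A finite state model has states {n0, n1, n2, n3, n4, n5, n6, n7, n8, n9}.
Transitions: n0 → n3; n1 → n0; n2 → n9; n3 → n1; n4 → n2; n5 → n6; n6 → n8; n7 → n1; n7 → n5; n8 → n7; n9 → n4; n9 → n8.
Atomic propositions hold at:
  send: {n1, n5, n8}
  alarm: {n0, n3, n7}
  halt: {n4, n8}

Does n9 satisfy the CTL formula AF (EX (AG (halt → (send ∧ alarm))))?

No

Sat(send ∧ alarm) = ∅
Sat(halt → (send ∧ alarm)) = {n0, n1, n2, n3, n5, n6, n7, n9}
AG (halt → (send ∧ alarm)): greatest fixpoint, start Z0 = {n0, n1, n2, n3, n5, n6, n7, n9}, keep only states in Sat with every successor in Z. Z1 = {n0, n1, n2, n3, n5, n7}; Z2 = {n0, n1, n3, n7}; Z3 = {n0, n1, n3}; fixed.
Sat(AG (halt → (send ∧ alarm))) = {n0, n1, n3}
Sat(EX (AG (halt → (send ∧ alarm)))) = {s : some successor in {n0, n1, n3}} = {n0, n1, n3, n7}
AF (EX (AG (halt → (send ∧ alarm)))): least fixpoint, start Z0 = {n0, n1, n3, n7}, add states with every successor in Z. Z1 = {n0, n1, n3, n7, n8}; Z2 = {n0, n1, n3, n6, n7, n8}; Z3 = {n0, n1, n3, n5, n6, n7, n8}; fixed.
Sat(AF (EX (AG (halt → (send ∧ alarm))))) = {n0, n1, n3, n5, n6, n7, n8}
n9 ∉ Sat(AF (EX (AG (halt → (send ∧ alarm))))) = {n0, n1, n3, n5, n6, n7, n8}, so the formula does not hold at n9.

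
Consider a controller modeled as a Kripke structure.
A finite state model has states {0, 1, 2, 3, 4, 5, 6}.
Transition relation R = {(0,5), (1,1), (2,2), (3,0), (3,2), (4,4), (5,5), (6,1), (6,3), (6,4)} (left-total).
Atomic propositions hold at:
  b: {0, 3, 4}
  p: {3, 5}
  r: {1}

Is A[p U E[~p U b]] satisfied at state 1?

Sat(~p) = {0, 1, 2, 4, 6}
E[~p U b]: least fixpoint, start Z0 = Sat(b) = {0, 3, 4}, add states in Sat(~p) with some successor in Z. Z1 = {0, 3, 4, 6}; fixed.
Sat(E[~p U b]) = {0, 3, 4, 6}
A[p U E[~p U b]]: least fixpoint, start Z0 = Sat(E[~p U b]) = {0, 3, 4, 6}, add states in Sat(p) with every successor in Z. Already a fixed point.
Sat(A[p U E[~p U b]]) = {0, 3, 4, 6}
1 ∉ Sat(A[p U E[~p U b]]) = {0, 3, 4, 6}, so the formula does not hold at 1.

No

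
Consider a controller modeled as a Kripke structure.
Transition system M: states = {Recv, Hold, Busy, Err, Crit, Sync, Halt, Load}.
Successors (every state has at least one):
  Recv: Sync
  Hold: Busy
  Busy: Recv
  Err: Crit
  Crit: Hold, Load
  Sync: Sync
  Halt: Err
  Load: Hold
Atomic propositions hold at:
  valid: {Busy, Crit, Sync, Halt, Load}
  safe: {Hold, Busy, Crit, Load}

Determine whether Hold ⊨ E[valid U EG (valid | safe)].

No

Sat(valid | safe) = {Hold, Busy, Crit, Sync, Halt, Load}
EG (valid | safe): greatest fixpoint, start Z0 = {Hold, Busy, Crit, Sync, Halt, Load}, keep only states in Sat with some successor in Z. Z1 = {Hold, Crit, Sync, Load}; Z2 = {Crit, Sync, Load}; Z3 = {Crit, Sync}; Z4 = {Sync}; fixed.
Sat(EG (valid | safe)) = {Sync}
E[valid U EG (valid | safe)]: least fixpoint, start Z0 = Sat(EG (valid | safe)) = {Sync}, add states in Sat(valid) with some successor in Z. Already a fixed point.
Sat(E[valid U EG (valid | safe)]) = {Sync}
Hold ∉ Sat(E[valid U EG (valid | safe)]) = {Sync}, so the formula does not hold at Hold.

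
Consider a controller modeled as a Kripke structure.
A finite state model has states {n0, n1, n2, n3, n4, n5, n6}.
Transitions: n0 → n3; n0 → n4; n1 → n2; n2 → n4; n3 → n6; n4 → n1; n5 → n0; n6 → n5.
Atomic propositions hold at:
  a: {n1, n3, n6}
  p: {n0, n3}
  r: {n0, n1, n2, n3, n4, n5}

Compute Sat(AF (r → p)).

{n0, n3, n5, n6}

Sat(r → p) = {n0, n3, n6}
AF (r → p): least fixpoint, start Z0 = {n0, n3, n6}, add states with every successor in Z. Z1 = {n0, n3, n5, n6}; fixed.
Sat(AF (r → p)) = {n0, n3, n5, n6}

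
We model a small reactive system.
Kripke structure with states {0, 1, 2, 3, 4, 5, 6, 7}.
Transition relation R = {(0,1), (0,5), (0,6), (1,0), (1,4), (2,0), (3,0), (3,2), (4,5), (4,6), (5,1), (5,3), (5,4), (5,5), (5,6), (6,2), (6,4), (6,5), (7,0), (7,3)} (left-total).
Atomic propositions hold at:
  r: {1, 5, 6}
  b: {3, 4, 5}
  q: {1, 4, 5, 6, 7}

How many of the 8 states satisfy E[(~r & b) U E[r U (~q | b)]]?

Sat(~r) = {0, 2, 3, 4, 7}
Sat(~r & b) = {3, 4}
Sat(~q) = {0, 2, 3}
Sat(~q | b) = {0, 2, 3, 4, 5}
E[r U (~q | b)]: least fixpoint, start Z0 = Sat((~q | b)) = {0, 2, 3, 4, 5}, add states in Sat(r) with some successor in Z. Z1 = {0, 1, 2, 3, 4, 5, 6}; fixed.
Sat(E[r U (~q | b)]) = {0, 1, 2, 3, 4, 5, 6}
E[(~r & b) U E[r U (~q | b)]]: least fixpoint, start Z0 = Sat(E[r U (~q | b)]) = {0, 1, 2, 3, 4, 5, 6}, add states in Sat(~r & b) with some successor in Z. Already a fixed point.
Sat(E[(~r & b) U E[r U (~q | b)]]) = {0, 1, 2, 3, 4, 5, 6}
|Sat(E[(~r & b) U E[r U (~q | b)]])| = |{0, 1, 2, 3, 4, 5, 6}| = 7.

7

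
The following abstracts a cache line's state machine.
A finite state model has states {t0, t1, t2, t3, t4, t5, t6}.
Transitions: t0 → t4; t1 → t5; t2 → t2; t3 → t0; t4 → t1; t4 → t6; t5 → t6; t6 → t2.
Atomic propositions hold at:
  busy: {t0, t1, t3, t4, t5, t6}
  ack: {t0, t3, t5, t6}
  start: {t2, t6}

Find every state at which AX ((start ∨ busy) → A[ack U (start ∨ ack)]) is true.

{t1, t2, t3, t5, t6}

Sat(start ∨ busy) = {t0, t1, t2, t3, t4, t5, t6}
Sat(start ∨ ack) = {t0, t2, t3, t5, t6}
A[ack U (start ∨ ack)]: least fixpoint, start Z0 = Sat((start ∨ ack)) = {t0, t2, t3, t5, t6}, add states in Sat(ack) with every successor in Z. Already a fixed point.
Sat(A[ack U (start ∨ ack)]) = {t0, t2, t3, t5, t6}
Sat((start ∨ busy) → A[ack U (start ∨ ack)]) = {t0, t2, t3, t5, t6}
Sat(AX ((start ∨ busy) → A[ack U (start ∨ ack)])) = {s : every successor in {t0, t2, t3, t5, t6}} = {t1, t2, t3, t5, t6}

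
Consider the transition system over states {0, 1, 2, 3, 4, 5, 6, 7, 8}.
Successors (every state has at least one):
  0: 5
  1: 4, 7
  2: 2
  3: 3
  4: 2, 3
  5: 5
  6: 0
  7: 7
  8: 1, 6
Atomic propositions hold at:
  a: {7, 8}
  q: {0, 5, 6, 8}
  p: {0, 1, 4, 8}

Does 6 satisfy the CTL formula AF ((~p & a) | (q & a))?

No

Sat(~p) = {2, 3, 5, 6, 7}
Sat(~p & a) = {7}
Sat(q & a) = {8}
Sat((~p & a) | (q & a)) = {7, 8}
AF ((~p & a) | (q & a)): least fixpoint, start Z0 = {7, 8}, add states with every successor in Z. Already a fixed point.
Sat(AF ((~p & a) | (q & a))) = {7, 8}
6 ∉ Sat(AF ((~p & a) | (q & a))) = {7, 8}, so the formula does not hold at 6.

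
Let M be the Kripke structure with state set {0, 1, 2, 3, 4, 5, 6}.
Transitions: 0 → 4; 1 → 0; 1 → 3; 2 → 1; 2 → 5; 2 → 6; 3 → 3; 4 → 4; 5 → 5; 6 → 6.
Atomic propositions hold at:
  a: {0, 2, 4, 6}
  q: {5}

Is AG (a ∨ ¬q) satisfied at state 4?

Sat(¬q) = {0, 1, 2, 3, 4, 6}
Sat(a ∨ ¬q) = {0, 1, 2, 3, 4, 6}
AG (a ∨ ¬q): greatest fixpoint, start Z0 = {0, 1, 2, 3, 4, 6}, keep only states in Sat with every successor in Z. Z1 = {0, 1, 3, 4, 6}; fixed.
Sat(AG (a ∨ ¬q)) = {0, 1, 3, 4, 6}
4 ∈ Sat(AG (a ∨ ¬q)) = {0, 1, 3, 4, 6}, so the formula holds at 4.

Yes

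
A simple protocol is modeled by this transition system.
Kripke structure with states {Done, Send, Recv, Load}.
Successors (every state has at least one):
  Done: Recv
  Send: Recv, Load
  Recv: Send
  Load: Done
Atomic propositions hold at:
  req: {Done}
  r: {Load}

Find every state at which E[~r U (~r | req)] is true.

{Done, Send, Recv}

Sat(~r) = {Done, Send, Recv}
Sat(~r | req) = {Done, Send, Recv}
E[~r U (~r | req)]: least fixpoint, start Z0 = Sat((~r | req)) = {Done, Send, Recv}, add states in Sat(~r) with some successor in Z. Already a fixed point.
Sat(E[~r U (~r | req)]) = {Done, Send, Recv}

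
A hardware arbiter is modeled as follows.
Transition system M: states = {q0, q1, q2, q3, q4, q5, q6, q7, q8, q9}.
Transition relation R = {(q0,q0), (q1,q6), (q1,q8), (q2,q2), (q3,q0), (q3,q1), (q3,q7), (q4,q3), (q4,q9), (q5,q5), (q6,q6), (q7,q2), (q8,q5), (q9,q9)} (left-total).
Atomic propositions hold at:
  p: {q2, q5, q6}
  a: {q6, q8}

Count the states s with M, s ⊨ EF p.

8

EF p: least fixpoint, start Z0 = {q2, q5, q6}, add states with some successor in Z. Z1 = {q1, q2, q5, q6, q7, q8}; Z2 = {q1, q2, q3, q5, q6, q7, q8}; Z3 = {q1, q2, q3, q4, q5, q6, q7, q8}; fixed.
Sat(EF p) = {q1, q2, q3, q4, q5, q6, q7, q8}
|Sat(EF p)| = |{q1, q2, q3, q4, q5, q6, q7, q8}| = 8.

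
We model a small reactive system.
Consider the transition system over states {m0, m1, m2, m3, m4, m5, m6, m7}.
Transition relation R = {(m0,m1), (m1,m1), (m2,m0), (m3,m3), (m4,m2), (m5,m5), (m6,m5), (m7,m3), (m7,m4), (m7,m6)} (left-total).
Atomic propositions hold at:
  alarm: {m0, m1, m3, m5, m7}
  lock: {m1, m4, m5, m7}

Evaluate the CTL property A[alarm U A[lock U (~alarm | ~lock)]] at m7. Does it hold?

Yes

Sat(~alarm) = {m2, m4, m6}
Sat(~lock) = {m0, m2, m3, m6}
Sat(~alarm | ~lock) = {m0, m2, m3, m4, m6}
A[lock U (~alarm | ~lock)]: least fixpoint, start Z0 = Sat((~alarm | ~lock)) = {m0, m2, m3, m4, m6}, add states in Sat(lock) with every successor in Z. Z1 = {m0, m2, m3, m4, m6, m7}; fixed.
Sat(A[lock U (~alarm | ~lock)]) = {m0, m2, m3, m4, m6, m7}
A[alarm U A[lock U (~alarm | ~lock)]]: least fixpoint, start Z0 = Sat(A[lock U (~alarm | ~lock)]) = {m0, m2, m3, m4, m6, m7}, add states in Sat(alarm) with every successor in Z. Already a fixed point.
Sat(A[alarm U A[lock U (~alarm | ~lock)]]) = {m0, m2, m3, m4, m6, m7}
m7 ∈ Sat(A[alarm U A[lock U (~alarm | ~lock)]]) = {m0, m2, m3, m4, m6, m7}, so the formula holds at m7.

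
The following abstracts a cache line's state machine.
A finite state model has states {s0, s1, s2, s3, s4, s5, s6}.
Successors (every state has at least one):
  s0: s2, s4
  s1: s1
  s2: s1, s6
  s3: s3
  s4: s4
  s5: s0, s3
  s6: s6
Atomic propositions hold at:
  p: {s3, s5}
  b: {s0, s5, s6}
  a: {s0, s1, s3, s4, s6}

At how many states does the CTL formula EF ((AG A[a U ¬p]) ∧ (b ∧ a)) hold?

Sat(¬p) = {s0, s1, s2, s4, s6}
A[a U ¬p]: least fixpoint, start Z0 = Sat(¬p) = {s0, s1, s2, s4, s6}, add states in Sat(a) with every successor in Z. Already a fixed point.
Sat(A[a U ¬p]) = {s0, s1, s2, s4, s6}
AG A[a U ¬p]: greatest fixpoint, start Z0 = {s0, s1, s2, s4, s6}, keep only states in Sat with every successor in Z. Already a fixed point.
Sat(AG A[a U ¬p]) = {s0, s1, s2, s4, s6}
Sat(b ∧ a) = {s0, s6}
Sat((AG A[a U ¬p]) ∧ (b ∧ a)) = {s0, s6}
EF ((AG A[a U ¬p]) ∧ (b ∧ a)): least fixpoint, start Z0 = {s0, s6}, add states with some successor in Z. Z1 = {s0, s2, s5, s6}; fixed.
Sat(EF ((AG A[a U ¬p]) ∧ (b ∧ a))) = {s0, s2, s5, s6}
|Sat(EF ((AG A[a U ¬p]) ∧ (b ∧ a)))| = |{s0, s2, s5, s6}| = 4.

4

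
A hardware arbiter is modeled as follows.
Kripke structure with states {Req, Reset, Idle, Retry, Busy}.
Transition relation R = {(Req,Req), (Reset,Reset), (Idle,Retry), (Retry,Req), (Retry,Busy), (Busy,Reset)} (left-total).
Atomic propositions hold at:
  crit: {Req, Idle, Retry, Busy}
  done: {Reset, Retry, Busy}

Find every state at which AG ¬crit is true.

{Reset}

Sat(¬crit) = {Reset}
AG ¬crit: greatest fixpoint, start Z0 = {Reset}, keep only states in Sat with every successor in Z. Already a fixed point.
Sat(AG ¬crit) = {Reset}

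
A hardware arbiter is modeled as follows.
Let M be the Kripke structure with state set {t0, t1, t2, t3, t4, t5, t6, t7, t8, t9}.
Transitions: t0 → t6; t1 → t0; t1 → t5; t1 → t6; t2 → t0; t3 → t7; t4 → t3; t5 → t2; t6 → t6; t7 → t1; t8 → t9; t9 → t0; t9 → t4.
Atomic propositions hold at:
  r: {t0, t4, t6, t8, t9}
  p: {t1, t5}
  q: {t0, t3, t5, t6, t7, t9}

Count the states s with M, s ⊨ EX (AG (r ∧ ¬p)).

5

Sat(¬p) = {t0, t2, t3, t4, t6, t7, t8, t9}
Sat(r ∧ ¬p) = {t0, t4, t6, t8, t9}
AG (r ∧ ¬p): greatest fixpoint, start Z0 = {t0, t4, t6, t8, t9}, keep only states in Sat with every successor in Z. Z1 = {t0, t6, t8, t9}; Z2 = {t0, t6, t8}; Z3 = {t0, t6}; fixed.
Sat(AG (r ∧ ¬p)) = {t0, t6}
Sat(EX (AG (r ∧ ¬p))) = {s : some successor in {t0, t6}} = {t0, t1, t2, t6, t9}
|Sat(EX (AG (r ∧ ¬p)))| = |{t0, t1, t2, t6, t9}| = 5.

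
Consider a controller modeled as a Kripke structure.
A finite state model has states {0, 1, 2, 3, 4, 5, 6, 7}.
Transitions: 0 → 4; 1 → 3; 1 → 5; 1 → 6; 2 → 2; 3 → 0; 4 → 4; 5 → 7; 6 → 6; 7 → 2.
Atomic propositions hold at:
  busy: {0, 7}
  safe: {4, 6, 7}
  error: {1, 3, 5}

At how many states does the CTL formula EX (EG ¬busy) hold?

6

Sat(¬busy) = {1, 2, 3, 4, 5, 6}
EG ¬busy: greatest fixpoint, start Z0 = {1, 2, 3, 4, 5, 6}, keep only states in Sat with some successor in Z. Z1 = {1, 2, 4, 6}; fixed.
Sat(EG ¬busy) = {1, 2, 4, 6}
Sat(EX (EG ¬busy)) = {s : some successor in {1, 2, 4, 6}} = {0, 1, 2, 4, 6, 7}
|Sat(EX (EG ¬busy))| = |{0, 1, 2, 4, 6, 7}| = 6.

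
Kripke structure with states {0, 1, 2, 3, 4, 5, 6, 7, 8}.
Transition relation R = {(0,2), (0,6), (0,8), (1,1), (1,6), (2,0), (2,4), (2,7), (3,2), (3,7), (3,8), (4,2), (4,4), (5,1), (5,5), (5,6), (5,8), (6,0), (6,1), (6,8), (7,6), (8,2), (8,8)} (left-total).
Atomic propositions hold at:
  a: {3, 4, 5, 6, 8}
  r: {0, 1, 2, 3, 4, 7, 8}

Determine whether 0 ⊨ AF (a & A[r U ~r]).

Sat(~r) = {5, 6}
A[r U ~r]: least fixpoint, start Z0 = Sat(~r) = {5, 6}, add states in Sat(r) with every successor in Z. Z1 = {5, 6, 7}; fixed.
Sat(A[r U ~r]) = {5, 6, 7}
Sat(a & A[r U ~r]) = {5, 6}
AF (a & A[r U ~r]): least fixpoint, start Z0 = {5, 6}, add states with every successor in Z. Z1 = {5, 6, 7}; fixed.
Sat(AF (a & A[r U ~r])) = {5, 6, 7}
0 ∉ Sat(AF (a & A[r U ~r])) = {5, 6, 7}, so the formula does not hold at 0.

No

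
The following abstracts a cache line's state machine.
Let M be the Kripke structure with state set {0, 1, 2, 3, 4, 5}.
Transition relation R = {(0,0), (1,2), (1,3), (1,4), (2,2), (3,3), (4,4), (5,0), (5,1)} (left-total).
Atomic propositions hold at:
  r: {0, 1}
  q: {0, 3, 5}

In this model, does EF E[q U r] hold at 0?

E[q U r]: least fixpoint, start Z0 = Sat(r) = {0, 1}, add states in Sat(q) with some successor in Z. Z1 = {0, 1, 5}; fixed.
Sat(E[q U r]) = {0, 1, 5}
EF E[q U r]: least fixpoint, start Z0 = {0, 1, 5}, add states with some successor in Z. Already a fixed point.
Sat(EF E[q U r]) = {0, 1, 5}
0 ∈ Sat(EF E[q U r]) = {0, 1, 5}, so the formula holds at 0.

Yes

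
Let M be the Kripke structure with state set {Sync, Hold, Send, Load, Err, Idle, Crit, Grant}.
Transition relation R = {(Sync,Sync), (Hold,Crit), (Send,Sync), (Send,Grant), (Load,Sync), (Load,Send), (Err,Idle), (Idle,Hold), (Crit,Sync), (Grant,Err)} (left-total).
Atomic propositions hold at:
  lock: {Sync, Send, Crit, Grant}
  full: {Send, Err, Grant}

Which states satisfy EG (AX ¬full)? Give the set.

{Sync, Hold, Err, Idle, Crit}

Sat(¬full) = {Sync, Hold, Load, Idle, Crit}
Sat(AX ¬full) = {s : every successor in {Sync, Hold, Load, Idle, Crit}} = {Sync, Hold, Err, Idle, Crit}
EG (AX ¬full): greatest fixpoint, start Z0 = {Sync, Hold, Err, Idle, Crit}, keep only states in Sat with some successor in Z. Already a fixed point.
Sat(EG (AX ¬full)) = {Sync, Hold, Err, Idle, Crit}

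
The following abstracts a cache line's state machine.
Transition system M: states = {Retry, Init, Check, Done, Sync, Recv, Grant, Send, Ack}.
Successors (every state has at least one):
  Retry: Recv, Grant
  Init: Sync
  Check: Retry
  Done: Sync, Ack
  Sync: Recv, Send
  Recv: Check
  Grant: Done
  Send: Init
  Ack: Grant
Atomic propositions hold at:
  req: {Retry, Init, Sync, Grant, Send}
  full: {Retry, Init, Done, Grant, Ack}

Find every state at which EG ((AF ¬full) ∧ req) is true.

Sat(¬full) = {Check, Sync, Recv, Send}
AF ¬full: least fixpoint, start Z0 = {Check, Sync, Recv, Send}, add states with every successor in Z. Z1 = {Init, Check, Sync, Recv, Send}; fixed.
Sat(AF ¬full) = {Init, Check, Sync, Recv, Send}
Sat((AF ¬full) ∧ req) = {Init, Sync, Send}
EG ((AF ¬full) ∧ req): greatest fixpoint, start Z0 = {Init, Sync, Send}, keep only states in Sat with some successor in Z. Already a fixed point.
Sat(EG ((AF ¬full) ∧ req)) = {Init, Sync, Send}

{Init, Sync, Send}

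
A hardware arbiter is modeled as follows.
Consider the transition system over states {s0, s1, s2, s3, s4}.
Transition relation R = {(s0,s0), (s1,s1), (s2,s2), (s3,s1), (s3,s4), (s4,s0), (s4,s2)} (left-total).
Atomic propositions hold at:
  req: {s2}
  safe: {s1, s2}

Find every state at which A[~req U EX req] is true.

{s2, s4}

Sat(~req) = {s0, s1, s3, s4}
Sat(EX req) = {s : some successor in {s2}} = {s2, s4}
A[~req U EX req]: least fixpoint, start Z0 = Sat(EX req) = {s2, s4}, add states in Sat(~req) with every successor in Z. Already a fixed point.
Sat(A[~req U EX req]) = {s2, s4}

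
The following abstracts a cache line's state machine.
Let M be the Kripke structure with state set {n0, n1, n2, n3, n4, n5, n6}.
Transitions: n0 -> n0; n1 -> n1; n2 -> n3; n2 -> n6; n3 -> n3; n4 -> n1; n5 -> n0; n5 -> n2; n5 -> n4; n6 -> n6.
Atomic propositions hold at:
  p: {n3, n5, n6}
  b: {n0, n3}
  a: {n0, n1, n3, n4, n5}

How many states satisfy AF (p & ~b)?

Sat(~b) = {n1, n2, n4, n5, n6}
Sat(p & ~b) = {n5, n6}
AF (p & ~b): least fixpoint, start Z0 = {n5, n6}, add states with every successor in Z. Already a fixed point.
Sat(AF (p & ~b)) = {n5, n6}
|Sat(AF (p & ~b))| = |{n5, n6}| = 2.

2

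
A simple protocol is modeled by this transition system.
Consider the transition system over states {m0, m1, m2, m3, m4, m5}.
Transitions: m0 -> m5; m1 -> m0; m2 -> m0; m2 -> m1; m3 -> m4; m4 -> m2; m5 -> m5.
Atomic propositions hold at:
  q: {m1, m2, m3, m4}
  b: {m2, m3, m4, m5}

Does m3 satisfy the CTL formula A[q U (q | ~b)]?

Sat(~b) = {m0, m1}
Sat(q | ~b) = {m0, m1, m2, m3, m4}
A[q U (q | ~b)]: least fixpoint, start Z0 = Sat((q | ~b)) = {m0, m1, m2, m3, m4}, add states in Sat(q) with every successor in Z. Already a fixed point.
Sat(A[q U (q | ~b)]) = {m0, m1, m2, m3, m4}
m3 ∈ Sat(A[q U (q | ~b)]) = {m0, m1, m2, m3, m4}, so the formula holds at m3.

Yes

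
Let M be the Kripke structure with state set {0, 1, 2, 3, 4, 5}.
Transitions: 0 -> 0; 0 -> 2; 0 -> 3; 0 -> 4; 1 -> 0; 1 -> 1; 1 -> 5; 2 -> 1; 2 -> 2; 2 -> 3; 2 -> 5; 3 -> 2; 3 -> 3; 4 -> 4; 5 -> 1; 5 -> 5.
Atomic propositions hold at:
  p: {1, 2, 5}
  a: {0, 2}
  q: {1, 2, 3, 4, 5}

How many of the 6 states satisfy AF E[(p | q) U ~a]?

Sat(p | q) = {1, 2, 3, 4, 5}
Sat(~a) = {1, 3, 4, 5}
E[(p | q) U ~a]: least fixpoint, start Z0 = Sat(~a) = {1, 3, 4, 5}, add states in Sat(p | q) with some successor in Z. Z1 = {1, 2, 3, 4, 5}; fixed.
Sat(E[(p | q) U ~a]) = {1, 2, 3, 4, 5}
AF E[(p | q) U ~a]: least fixpoint, start Z0 = {1, 2, 3, 4, 5}, add states with every successor in Z. Already a fixed point.
Sat(AF E[(p | q) U ~a]) = {1, 2, 3, 4, 5}
|Sat(AF E[(p | q) U ~a])| = |{1, 2, 3, 4, 5}| = 5.

5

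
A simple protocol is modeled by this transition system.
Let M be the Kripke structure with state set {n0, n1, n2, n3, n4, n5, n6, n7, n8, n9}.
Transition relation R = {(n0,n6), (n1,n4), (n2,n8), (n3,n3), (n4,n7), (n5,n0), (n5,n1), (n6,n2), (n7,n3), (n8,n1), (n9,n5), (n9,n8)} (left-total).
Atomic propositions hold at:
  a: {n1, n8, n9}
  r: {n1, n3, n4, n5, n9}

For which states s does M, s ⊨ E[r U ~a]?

{n0, n1, n2, n3, n4, n5, n6, n7, n9}

Sat(~a) = {n0, n2, n3, n4, n5, n6, n7}
E[r U ~a]: least fixpoint, start Z0 = Sat(~a) = {n0, n2, n3, n4, n5, n6, n7}, add states in Sat(r) with some successor in Z. Z1 = {n0, n1, n2, n3, n4, n5, n6, n7, n9}; fixed.
Sat(E[r U ~a]) = {n0, n1, n2, n3, n4, n5, n6, n7, n9}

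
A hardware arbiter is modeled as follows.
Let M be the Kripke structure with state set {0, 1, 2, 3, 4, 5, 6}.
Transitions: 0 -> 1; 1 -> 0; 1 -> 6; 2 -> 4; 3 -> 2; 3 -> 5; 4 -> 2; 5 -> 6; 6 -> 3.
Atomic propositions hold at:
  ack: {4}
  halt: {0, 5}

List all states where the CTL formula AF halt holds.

AF halt: least fixpoint, start Z0 = {0, 5}, add states with every successor in Z. Already a fixed point.
Sat(AF halt) = {0, 5}

{0, 5}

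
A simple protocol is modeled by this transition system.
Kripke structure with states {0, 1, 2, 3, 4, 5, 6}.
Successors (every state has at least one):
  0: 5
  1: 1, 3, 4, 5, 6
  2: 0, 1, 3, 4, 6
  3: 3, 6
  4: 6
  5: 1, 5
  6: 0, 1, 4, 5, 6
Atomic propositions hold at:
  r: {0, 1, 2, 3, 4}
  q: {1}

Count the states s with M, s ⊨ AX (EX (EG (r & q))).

3

Sat(r & q) = {1}
EG (r & q): greatest fixpoint, start Z0 = {1}, keep only states in Sat with some successor in Z. Already a fixed point.
Sat(EG (r & q)) = {1}
Sat(EX (EG (r & q))) = {s : some successor in {1}} = {1, 2, 5, 6}
Sat(AX (EX (EG (r & q)))) = {s : every successor in {1, 2, 5, 6}} = {0, 4, 5}
|Sat(AX (EX (EG (r & q))))| = |{0, 4, 5}| = 3.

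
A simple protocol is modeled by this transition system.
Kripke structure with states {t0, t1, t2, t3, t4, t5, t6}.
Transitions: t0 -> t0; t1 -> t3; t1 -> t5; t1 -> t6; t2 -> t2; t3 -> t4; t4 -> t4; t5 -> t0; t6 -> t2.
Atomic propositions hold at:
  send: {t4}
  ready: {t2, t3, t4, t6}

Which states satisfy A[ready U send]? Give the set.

{t3, t4}

A[ready U send]: least fixpoint, start Z0 = Sat(send) = {t4}, add states in Sat(ready) with every successor in Z. Z1 = {t3, t4}; fixed.
Sat(A[ready U send]) = {t3, t4}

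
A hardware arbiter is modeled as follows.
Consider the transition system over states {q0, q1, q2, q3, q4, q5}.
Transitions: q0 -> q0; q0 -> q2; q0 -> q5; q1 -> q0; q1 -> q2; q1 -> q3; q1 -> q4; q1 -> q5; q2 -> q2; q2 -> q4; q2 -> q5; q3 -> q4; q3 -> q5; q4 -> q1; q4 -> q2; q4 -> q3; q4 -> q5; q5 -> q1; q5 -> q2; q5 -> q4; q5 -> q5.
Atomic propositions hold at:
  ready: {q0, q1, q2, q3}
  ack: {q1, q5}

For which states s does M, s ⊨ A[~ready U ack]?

{q1, q5}

Sat(~ready) = {q4, q5}
A[~ready U ack]: least fixpoint, start Z0 = Sat(ack) = {q1, q5}, add states in Sat(~ready) with every successor in Z. Already a fixed point.
Sat(A[~ready U ack]) = {q1, q5}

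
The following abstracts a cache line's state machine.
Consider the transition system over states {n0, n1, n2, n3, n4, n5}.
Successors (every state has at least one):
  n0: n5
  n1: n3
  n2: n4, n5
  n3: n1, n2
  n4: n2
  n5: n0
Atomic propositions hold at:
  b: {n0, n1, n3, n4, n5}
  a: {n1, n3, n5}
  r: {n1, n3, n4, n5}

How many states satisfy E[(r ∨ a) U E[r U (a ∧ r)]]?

3

Sat(r ∨ a) = {n1, n3, n4, n5}
Sat(a ∧ r) = {n1, n3, n5}
E[r U (a ∧ r)]: least fixpoint, start Z0 = Sat((a ∧ r)) = {n1, n3, n5}, add states in Sat(r) with some successor in Z. Already a fixed point.
Sat(E[r U (a ∧ r)]) = {n1, n3, n5}
E[(r ∨ a) U E[r U (a ∧ r)]]: least fixpoint, start Z0 = Sat(E[r U (a ∧ r)]) = {n1, n3, n5}, add states in Sat(r ∨ a) with some successor in Z. Already a fixed point.
Sat(E[(r ∨ a) U E[r U (a ∧ r)]]) = {n1, n3, n5}
|Sat(E[(r ∨ a) U E[r U (a ∧ r)]])| = |{n1, n3, n5}| = 3.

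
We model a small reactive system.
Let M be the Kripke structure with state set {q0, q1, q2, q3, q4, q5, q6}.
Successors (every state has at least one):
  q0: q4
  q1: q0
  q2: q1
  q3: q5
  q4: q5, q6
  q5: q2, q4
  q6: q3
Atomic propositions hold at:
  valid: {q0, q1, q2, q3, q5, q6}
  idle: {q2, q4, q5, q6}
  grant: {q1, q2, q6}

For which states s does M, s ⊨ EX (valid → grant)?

{q0, q2, q4, q5}

Sat(valid → grant) = {q1, q2, q4, q6}
Sat(EX (valid → grant)) = {s : some successor in {q1, q2, q4, q6}} = {q0, q2, q4, q5}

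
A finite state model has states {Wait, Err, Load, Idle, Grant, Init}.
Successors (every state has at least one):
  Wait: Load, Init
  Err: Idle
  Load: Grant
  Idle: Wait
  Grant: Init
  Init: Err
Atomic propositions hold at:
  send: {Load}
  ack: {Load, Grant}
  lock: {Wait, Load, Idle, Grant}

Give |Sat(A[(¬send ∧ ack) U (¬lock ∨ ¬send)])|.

5

Sat(¬send) = {Wait, Err, Idle, Grant, Init}
Sat(¬send ∧ ack) = {Grant}
Sat(¬lock) = {Err, Init}
Sat(¬lock ∨ ¬send) = {Wait, Err, Idle, Grant, Init}
A[(¬send ∧ ack) U (¬lock ∨ ¬send)]: least fixpoint, start Z0 = Sat((¬lock ∨ ¬send)) = {Wait, Err, Idle, Grant, Init}, add states in Sat(¬send ∧ ack) with every successor in Z. Already a fixed point.
Sat(A[(¬send ∧ ack) U (¬lock ∨ ¬send)]) = {Wait, Err, Idle, Grant, Init}
|Sat(A[(¬send ∧ ack) U (¬lock ∨ ¬send)])| = |{Wait, Err, Idle, Grant, Init}| = 5.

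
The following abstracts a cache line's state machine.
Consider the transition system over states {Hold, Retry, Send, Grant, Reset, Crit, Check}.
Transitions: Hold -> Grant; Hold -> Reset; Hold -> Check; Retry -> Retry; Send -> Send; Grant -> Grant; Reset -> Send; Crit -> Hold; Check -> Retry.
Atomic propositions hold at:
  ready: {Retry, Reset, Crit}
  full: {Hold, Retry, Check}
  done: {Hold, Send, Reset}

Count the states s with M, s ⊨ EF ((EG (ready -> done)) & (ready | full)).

3

Sat(ready -> done) = {Hold, Send, Grant, Reset, Check}
EG (ready -> done): greatest fixpoint, start Z0 = {Hold, Send, Grant, Reset, Check}, keep only states in Sat with some successor in Z. Z1 = {Hold, Send, Grant, Reset}; fixed.
Sat(EG (ready -> done)) = {Hold, Send, Grant, Reset}
Sat(ready | full) = {Hold, Retry, Reset, Crit, Check}
Sat((EG (ready -> done)) & (ready | full)) = {Hold, Reset}
EF ((EG (ready -> done)) & (ready | full)): least fixpoint, start Z0 = {Hold, Reset}, add states with some successor in Z. Z1 = {Hold, Reset, Crit}; fixed.
Sat(EF ((EG (ready -> done)) & (ready | full))) = {Hold, Reset, Crit}
|Sat(EF ((EG (ready -> done)) & (ready | full)))| = |{Hold, Reset, Crit}| = 3.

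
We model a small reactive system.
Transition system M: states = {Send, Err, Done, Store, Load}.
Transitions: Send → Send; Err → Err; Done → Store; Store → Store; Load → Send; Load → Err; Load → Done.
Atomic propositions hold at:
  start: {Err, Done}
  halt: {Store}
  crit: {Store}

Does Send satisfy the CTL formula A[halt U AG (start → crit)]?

Yes

Sat(start → crit) = {Send, Store, Load}
AG (start → crit): greatest fixpoint, start Z0 = {Send, Store, Load}, keep only states in Sat with every successor in Z. Z1 = {Send, Store}; fixed.
Sat(AG (start → crit)) = {Send, Store}
A[halt U AG (start → crit)]: least fixpoint, start Z0 = Sat(AG (start → crit)) = {Send, Store}, add states in Sat(halt) with every successor in Z. Already a fixed point.
Sat(A[halt U AG (start → crit)]) = {Send, Store}
Send ∈ Sat(A[halt U AG (start → crit)]) = {Send, Store}, so the formula holds at Send.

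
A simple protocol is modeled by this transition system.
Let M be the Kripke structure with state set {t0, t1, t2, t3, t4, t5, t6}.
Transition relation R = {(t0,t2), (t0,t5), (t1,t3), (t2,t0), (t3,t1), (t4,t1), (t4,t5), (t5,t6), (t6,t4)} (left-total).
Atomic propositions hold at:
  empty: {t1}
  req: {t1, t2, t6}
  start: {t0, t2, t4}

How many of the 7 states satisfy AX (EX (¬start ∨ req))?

5

Sat(¬start) = {t1, t3, t5, t6}
Sat(¬start ∨ req) = {t1, t2, t3, t5, t6}
Sat(EX (¬start ∨ req)) = {s : some successor in {t1, t2, t3, t5, t6}} = {t0, t1, t3, t4, t5}
Sat(AX (EX (¬start ∨ req))) = {s : every successor in {t0, t1, t3, t4, t5}} = {t1, t2, t3, t4, t6}
|Sat(AX (EX (¬start ∨ req)))| = |{t1, t2, t3, t4, t6}| = 5.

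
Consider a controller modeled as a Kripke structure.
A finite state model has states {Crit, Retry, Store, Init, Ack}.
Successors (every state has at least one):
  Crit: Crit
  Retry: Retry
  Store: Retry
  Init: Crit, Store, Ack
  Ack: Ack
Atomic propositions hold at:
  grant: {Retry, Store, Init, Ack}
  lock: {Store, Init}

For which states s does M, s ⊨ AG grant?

{Retry, Store, Ack}

AG grant: greatest fixpoint, start Z0 = {Retry, Store, Init, Ack}, keep only states in Sat with every successor in Z. Z1 = {Retry, Store, Ack}; fixed.
Sat(AG grant) = {Retry, Store, Ack}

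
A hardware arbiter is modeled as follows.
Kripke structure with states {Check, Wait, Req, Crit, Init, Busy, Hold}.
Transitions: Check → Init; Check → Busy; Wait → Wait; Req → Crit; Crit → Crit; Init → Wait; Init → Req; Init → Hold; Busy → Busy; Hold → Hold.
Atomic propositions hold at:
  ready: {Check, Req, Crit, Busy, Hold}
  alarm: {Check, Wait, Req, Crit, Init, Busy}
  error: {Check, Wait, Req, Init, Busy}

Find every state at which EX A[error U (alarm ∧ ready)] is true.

Sat(alarm ∧ ready) = {Check, Req, Crit, Busy}
A[error U (alarm ∧ ready)]: least fixpoint, start Z0 = Sat((alarm ∧ ready)) = {Check, Req, Crit, Busy}, add states in Sat(error) with every successor in Z. Already a fixed point.
Sat(A[error U (alarm ∧ ready)]) = {Check, Req, Crit, Busy}
Sat(EX A[error U (alarm ∧ ready)]) = {s : some successor in {Check, Req, Crit, Busy}} = {Check, Req, Crit, Init, Busy}

{Check, Req, Crit, Init, Busy}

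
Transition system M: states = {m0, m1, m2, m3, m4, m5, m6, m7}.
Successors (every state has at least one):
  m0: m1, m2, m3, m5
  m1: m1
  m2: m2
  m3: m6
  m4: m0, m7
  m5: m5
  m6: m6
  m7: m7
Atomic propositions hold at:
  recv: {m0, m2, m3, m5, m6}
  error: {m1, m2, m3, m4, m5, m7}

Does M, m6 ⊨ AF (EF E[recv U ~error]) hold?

Sat(~error) = {m0, m6}
E[recv U ~error]: least fixpoint, start Z0 = Sat(~error) = {m0, m6}, add states in Sat(recv) with some successor in Z. Z1 = {m0, m3, m6}; fixed.
Sat(E[recv U ~error]) = {m0, m3, m6}
EF E[recv U ~error]: least fixpoint, start Z0 = {m0, m3, m6}, add states with some successor in Z. Z1 = {m0, m3, m4, m6}; fixed.
Sat(EF E[recv U ~error]) = {m0, m3, m4, m6}
AF (EF E[recv U ~error]): least fixpoint, start Z0 = {m0, m3, m4, m6}, add states with every successor in Z. Already a fixed point.
Sat(AF (EF E[recv U ~error])) = {m0, m3, m4, m6}
m6 ∈ Sat(AF (EF E[recv U ~error])) = {m0, m3, m4, m6}, so the formula holds at m6.

Yes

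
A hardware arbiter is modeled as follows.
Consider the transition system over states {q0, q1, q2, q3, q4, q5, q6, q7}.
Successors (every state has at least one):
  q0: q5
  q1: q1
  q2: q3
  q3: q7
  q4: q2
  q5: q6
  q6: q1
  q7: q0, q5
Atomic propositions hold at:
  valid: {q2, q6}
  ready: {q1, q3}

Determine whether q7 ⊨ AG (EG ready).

No

EG ready: greatest fixpoint, start Z0 = {q1, q3}, keep only states in Sat with some successor in Z. Z1 = {q1}; fixed.
Sat(EG ready) = {q1}
AG (EG ready): greatest fixpoint, start Z0 = {q1}, keep only states in Sat with every successor in Z. Already a fixed point.
Sat(AG (EG ready)) = {q1}
q7 ∉ Sat(AG (EG ready)) = {q1}, so the formula does not hold at q7.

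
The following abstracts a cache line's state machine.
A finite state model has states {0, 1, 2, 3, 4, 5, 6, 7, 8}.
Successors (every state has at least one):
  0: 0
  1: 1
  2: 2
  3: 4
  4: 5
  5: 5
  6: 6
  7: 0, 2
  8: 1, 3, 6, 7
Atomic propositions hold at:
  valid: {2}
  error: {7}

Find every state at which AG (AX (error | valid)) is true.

{2}

Sat(error | valid) = {2, 7}
Sat(AX (error | valid)) = {s : every successor in {2, 7}} = {2}
AG (AX (error | valid)): greatest fixpoint, start Z0 = {2}, keep only states in Sat with every successor in Z. Already a fixed point.
Sat(AG (AX (error | valid))) = {2}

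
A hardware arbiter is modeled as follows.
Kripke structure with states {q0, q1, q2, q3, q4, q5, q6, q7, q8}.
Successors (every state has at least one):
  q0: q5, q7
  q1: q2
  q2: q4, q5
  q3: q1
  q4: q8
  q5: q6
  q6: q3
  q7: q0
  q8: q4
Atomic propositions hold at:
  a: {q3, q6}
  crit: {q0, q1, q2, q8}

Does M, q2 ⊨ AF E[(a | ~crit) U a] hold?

Sat(~crit) = {q3, q4, q5, q6, q7}
Sat(a | ~crit) = {q3, q4, q5, q6, q7}
E[(a | ~crit) U a]: least fixpoint, start Z0 = Sat(a) = {q3, q6}, add states in Sat(a | ~crit) with some successor in Z. Z1 = {q3, q5, q6}; fixed.
Sat(E[(a | ~crit) U a]) = {q3, q5, q6}
AF E[(a | ~crit) U a]: least fixpoint, start Z0 = {q3, q5, q6}, add states with every successor in Z. Already a fixed point.
Sat(AF E[(a | ~crit) U a]) = {q3, q5, q6}
q2 ∉ Sat(AF E[(a | ~crit) U a]) = {q3, q5, q6}, so the formula does not hold at q2.

No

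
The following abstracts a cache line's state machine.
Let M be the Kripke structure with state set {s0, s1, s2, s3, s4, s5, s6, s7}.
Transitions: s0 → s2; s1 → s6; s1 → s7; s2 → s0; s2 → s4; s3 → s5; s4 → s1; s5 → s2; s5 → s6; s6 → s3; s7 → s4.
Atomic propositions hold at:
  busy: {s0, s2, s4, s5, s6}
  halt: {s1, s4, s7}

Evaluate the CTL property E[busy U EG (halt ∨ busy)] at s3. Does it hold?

Sat(halt ∨ busy) = {s0, s1, s2, s4, s5, s6, s7}
EG (halt ∨ busy): greatest fixpoint, start Z0 = {s0, s1, s2, s4, s5, s6, s7}, keep only states in Sat with some successor in Z. Z1 = {s0, s1, s2, s4, s5, s7}; fixed.
Sat(EG (halt ∨ busy)) = {s0, s1, s2, s4, s5, s7}
E[busy U EG (halt ∨ busy)]: least fixpoint, start Z0 = Sat(EG (halt ∨ busy)) = {s0, s1, s2, s4, s5, s7}, add states in Sat(busy) with some successor in Z. Already a fixed point.
Sat(E[busy U EG (halt ∨ busy)]) = {s0, s1, s2, s4, s5, s7}
s3 ∉ Sat(E[busy U EG (halt ∨ busy)]) = {s0, s1, s2, s4, s5, s7}, so the formula does not hold at s3.

No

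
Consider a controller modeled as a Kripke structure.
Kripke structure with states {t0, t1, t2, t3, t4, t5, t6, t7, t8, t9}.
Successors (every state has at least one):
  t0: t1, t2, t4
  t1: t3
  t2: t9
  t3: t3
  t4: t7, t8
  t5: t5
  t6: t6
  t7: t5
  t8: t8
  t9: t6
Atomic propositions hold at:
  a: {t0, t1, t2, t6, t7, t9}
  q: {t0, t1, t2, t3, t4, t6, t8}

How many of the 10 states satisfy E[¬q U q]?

Sat(¬q) = {t5, t7, t9}
E[¬q U q]: least fixpoint, start Z0 = Sat(q) = {t0, t1, t2, t3, t4, t6, t8}, add states in Sat(¬q) with some successor in Z. Z1 = {t0, t1, t2, t3, t4, t6, t8, t9}; fixed.
Sat(E[¬q U q]) = {t0, t1, t2, t3, t4, t6, t8, t9}
|Sat(E[¬q U q])| = |{t0, t1, t2, t3, t4, t6, t8, t9}| = 8.

8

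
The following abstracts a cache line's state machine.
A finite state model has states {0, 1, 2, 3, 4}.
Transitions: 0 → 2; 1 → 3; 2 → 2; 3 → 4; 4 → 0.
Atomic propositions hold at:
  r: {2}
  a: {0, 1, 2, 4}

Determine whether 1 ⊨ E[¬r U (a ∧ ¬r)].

Yes

Sat(¬r) = {0, 1, 3, 4}
Sat(a ∧ ¬r) = {0, 1, 4}
E[¬r U (a ∧ ¬r)]: least fixpoint, start Z0 = Sat((a ∧ ¬r)) = {0, 1, 4}, add states in Sat(¬r) with some successor in Z. Z1 = {0, 1, 3, 4}; fixed.
Sat(E[¬r U (a ∧ ¬r)]) = {0, 1, 3, 4}
1 ∈ Sat(E[¬r U (a ∧ ¬r)]) = {0, 1, 3, 4}, so the formula holds at 1.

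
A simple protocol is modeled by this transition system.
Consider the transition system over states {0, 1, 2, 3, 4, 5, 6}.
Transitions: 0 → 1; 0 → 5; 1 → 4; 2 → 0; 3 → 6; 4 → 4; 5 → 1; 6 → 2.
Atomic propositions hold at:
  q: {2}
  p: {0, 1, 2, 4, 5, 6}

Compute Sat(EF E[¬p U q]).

Sat(¬p) = {3}
E[¬p U q]: least fixpoint, start Z0 = Sat(q) = {2}, add states in Sat(¬p) with some successor in Z. Already a fixed point.
Sat(E[¬p U q]) = {2}
EF E[¬p U q]: least fixpoint, start Z0 = {2}, add states with some successor in Z. Z1 = {2, 6}; Z2 = {2, 3, 6}; fixed.
Sat(EF E[¬p U q]) = {2, 3, 6}

{2, 3, 6}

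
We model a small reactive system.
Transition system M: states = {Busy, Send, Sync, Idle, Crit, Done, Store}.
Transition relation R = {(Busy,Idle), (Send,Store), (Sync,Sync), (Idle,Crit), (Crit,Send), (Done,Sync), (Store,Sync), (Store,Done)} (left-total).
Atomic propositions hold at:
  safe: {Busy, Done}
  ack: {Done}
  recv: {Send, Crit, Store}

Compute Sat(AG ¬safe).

Sat(¬safe) = {Send, Sync, Idle, Crit, Store}
AG ¬safe: greatest fixpoint, start Z0 = {Send, Sync, Idle, Crit, Store}, keep only states in Sat with every successor in Z. Z1 = {Send, Sync, Idle, Crit}; Z2 = {Sync, Idle, Crit}; Z3 = {Sync, Idle}; Z4 = {Sync}; fixed.
Sat(AG ¬safe) = {Sync}

{Sync}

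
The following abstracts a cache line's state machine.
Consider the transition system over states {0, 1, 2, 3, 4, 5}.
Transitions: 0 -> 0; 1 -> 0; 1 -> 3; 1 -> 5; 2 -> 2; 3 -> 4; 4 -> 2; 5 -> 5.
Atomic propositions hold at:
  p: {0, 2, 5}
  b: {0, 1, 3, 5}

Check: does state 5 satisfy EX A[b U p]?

Yes

A[b U p]: least fixpoint, start Z0 = Sat(p) = {0, 2, 5}, add states in Sat(b) with every successor in Z. Already a fixed point.
Sat(A[b U p]) = {0, 2, 5}
Sat(EX A[b U p]) = {s : some successor in {0, 2, 5}} = {0, 1, 2, 4, 5}
5 ∈ Sat(EX A[b U p]) = {0, 1, 2, 4, 5}, so the formula holds at 5.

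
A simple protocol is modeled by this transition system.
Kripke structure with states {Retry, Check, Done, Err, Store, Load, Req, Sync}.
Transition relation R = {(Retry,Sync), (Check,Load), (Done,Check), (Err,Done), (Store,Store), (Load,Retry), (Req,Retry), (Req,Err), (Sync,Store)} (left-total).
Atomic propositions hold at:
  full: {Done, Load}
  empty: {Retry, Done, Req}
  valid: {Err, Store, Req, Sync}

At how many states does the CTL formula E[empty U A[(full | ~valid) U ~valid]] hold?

Sat(~valid) = {Retry, Check, Done, Load}
Sat(full | ~valid) = {Retry, Check, Done, Load}
A[(full | ~valid) U ~valid]: least fixpoint, start Z0 = Sat(~valid) = {Retry, Check, Done, Load}, add states in Sat(full | ~valid) with every successor in Z. Already a fixed point.
Sat(A[(full | ~valid) U ~valid]) = {Retry, Check, Done, Load}
E[empty U A[(full | ~valid) U ~valid]]: least fixpoint, start Z0 = Sat(A[(full | ~valid) U ~valid]) = {Retry, Check, Done, Load}, add states in Sat(empty) with some successor in Z. Z1 = {Retry, Check, Done, Load, Req}; fixed.
Sat(E[empty U A[(full | ~valid) U ~valid]]) = {Retry, Check, Done, Load, Req}
|Sat(E[empty U A[(full | ~valid) U ~valid]])| = |{Retry, Check, Done, Load, Req}| = 5.

5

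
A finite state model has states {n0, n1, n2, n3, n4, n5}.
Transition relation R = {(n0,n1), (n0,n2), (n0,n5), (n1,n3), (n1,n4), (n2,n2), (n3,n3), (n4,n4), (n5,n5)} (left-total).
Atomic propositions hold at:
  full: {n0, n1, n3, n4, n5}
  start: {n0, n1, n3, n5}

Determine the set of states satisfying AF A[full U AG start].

AG start: greatest fixpoint, start Z0 = {n0, n1, n3, n5}, keep only states in Sat with every successor in Z. Z1 = {n3, n5}; fixed.
Sat(AG start) = {n3, n5}
A[full U AG start]: least fixpoint, start Z0 = Sat(AG start) = {n3, n5}, add states in Sat(full) with every successor in Z. Already a fixed point.
Sat(A[full U AG start]) = {n3, n5}
AF A[full U AG start]: least fixpoint, start Z0 = {n3, n5}, add states with every successor in Z. Already a fixed point.
Sat(AF A[full U AG start]) = {n3, n5}

{n3, n5}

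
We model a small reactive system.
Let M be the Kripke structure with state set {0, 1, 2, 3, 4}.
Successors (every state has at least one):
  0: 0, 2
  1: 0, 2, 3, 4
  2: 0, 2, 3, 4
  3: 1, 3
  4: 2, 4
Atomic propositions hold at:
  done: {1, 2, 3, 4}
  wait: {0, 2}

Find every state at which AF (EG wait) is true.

EG wait: greatest fixpoint, start Z0 = {0, 2}, keep only states in Sat with some successor in Z. Already a fixed point.
Sat(EG wait) = {0, 2}
AF (EG wait): least fixpoint, start Z0 = {0, 2}, add states with every successor in Z. Already a fixed point.
Sat(AF (EG wait)) = {0, 2}

{0, 2}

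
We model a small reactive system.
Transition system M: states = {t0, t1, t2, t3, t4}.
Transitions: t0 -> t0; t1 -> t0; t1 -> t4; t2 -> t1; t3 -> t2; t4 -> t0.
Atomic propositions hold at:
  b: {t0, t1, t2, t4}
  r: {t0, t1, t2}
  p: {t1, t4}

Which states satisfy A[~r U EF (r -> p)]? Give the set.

Sat(~r) = {t3, t4}
Sat(r -> p) = {t1, t3, t4}
EF (r -> p): least fixpoint, start Z0 = {t1, t3, t4}, add states with some successor in Z. Z1 = {t1, t2, t3, t4}; fixed.
Sat(EF (r -> p)) = {t1, t2, t3, t4}
A[~r U EF (r -> p)]: least fixpoint, start Z0 = Sat(EF (r -> p)) = {t1, t2, t3, t4}, add states in Sat(~r) with every successor in Z. Already a fixed point.
Sat(A[~r U EF (r -> p)]) = {t1, t2, t3, t4}

{t1, t2, t3, t4}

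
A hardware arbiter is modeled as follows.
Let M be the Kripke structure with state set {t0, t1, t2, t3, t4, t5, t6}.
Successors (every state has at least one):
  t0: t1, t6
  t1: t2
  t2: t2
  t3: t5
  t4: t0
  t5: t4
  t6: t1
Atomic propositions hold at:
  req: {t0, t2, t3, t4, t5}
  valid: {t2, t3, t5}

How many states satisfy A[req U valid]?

A[req U valid]: least fixpoint, start Z0 = Sat(valid) = {t2, t3, t5}, add states in Sat(req) with every successor in Z. Already a fixed point.
Sat(A[req U valid]) = {t2, t3, t5}
|Sat(A[req U valid])| = |{t2, t3, t5}| = 3.

3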